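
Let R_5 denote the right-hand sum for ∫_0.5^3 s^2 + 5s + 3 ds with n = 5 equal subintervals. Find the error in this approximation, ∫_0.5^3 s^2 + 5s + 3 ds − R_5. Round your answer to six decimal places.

Exact integral: ∫_0.5^3 f(s) ds ≈ 38.33333333.
R_5 = 43.75.
Error ≈ 38.33333333 − 43.75 ≈ -5.416667.

-5.416667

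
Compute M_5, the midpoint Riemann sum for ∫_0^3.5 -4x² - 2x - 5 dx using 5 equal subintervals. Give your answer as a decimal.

-86.345

Δx = (3.5 − 0)/5 = 0.7.
Midpoints: 0.35, 1.05, 1.75, 2.45, 3.15.
f(0.35) = -6.19, f(1.05) = -11.51, f(1.75) = -20.75, f(2.45) = -33.91, f(3.15) = -50.99.
Sum = Δx · [f(0.35) + f(1.05) + f(1.75) + f(2.45) + f(3.15)].
Sum = -86.345.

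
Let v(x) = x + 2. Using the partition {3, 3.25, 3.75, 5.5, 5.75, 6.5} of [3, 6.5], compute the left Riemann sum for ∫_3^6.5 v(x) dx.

21.625

Subinterval widths: 0.25, 0.5, 1.75, 0.25, 0.75.
Left endpoints: 3, 3.25, 3.75, 5.5, 5.75.
v(3) = 5, v(3.25) = 5.25, v(3.75) = 5.75, v(5.5) = 7.5, v(5.75) = 7.75.
Sum = Σ Δx_i · v(x_i).
Sum = 21.625.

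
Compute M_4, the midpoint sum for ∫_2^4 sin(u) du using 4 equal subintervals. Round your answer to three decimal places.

0.240

Δu = (4 − 2)/4 = 0.5.
Midpoints: 2.25, 2.75, 3.25, 3.75.
f(2.25) ≈ 0.778, f(2.75) ≈ 0.382, f(3.25) ≈ -0.108, f(3.75) ≈ -0.572.
Sum = Δu · [f(2.25) + f(2.75) + f(3.25) + f(3.75)].
Sum ≈ 0.240.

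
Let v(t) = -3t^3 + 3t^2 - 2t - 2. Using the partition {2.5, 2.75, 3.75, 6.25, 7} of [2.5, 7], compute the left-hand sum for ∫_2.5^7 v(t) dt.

Subinterval widths: 0.25, 1, 2.5, 0.75.
Left endpoints: 2.5, 2.75, 3.75, 6.25.
v(2.5) = -35.125, v(2.75) = -47.203125, v(3.75) = -125.515625, v(6.25) = -629.734375.
Sum = Σ Δt_i · v(t_i).
Sum = -842.07421875.

-842.07421875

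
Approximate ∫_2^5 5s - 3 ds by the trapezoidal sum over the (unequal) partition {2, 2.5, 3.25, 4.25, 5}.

43.5

Subinterval widths: 0.5, 0.75, 1, 0.75.
f(2) = 7, f(2.5) = 9.5, f(3.25) = 13.25, f(4.25) = 18.25, f(5) = 22.
On each subinterval the trapezoid contributes (Δs_i/2)·[f(s_{i-1}) + f(s_i)].
Sum = 43.5.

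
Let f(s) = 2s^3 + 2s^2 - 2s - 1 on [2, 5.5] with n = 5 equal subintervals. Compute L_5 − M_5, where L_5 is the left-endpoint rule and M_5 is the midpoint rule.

-116.283125

L_5 = 405.58.
M_5 = 521.863125.
L_5 − M_5 = -116.283125.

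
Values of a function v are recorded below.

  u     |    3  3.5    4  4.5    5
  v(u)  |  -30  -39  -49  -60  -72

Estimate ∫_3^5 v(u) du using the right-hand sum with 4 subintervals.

-110

Δu = 0.5.
Sum = 0.5·[(-39) + (-49) + (-60) + (-72)] = -110.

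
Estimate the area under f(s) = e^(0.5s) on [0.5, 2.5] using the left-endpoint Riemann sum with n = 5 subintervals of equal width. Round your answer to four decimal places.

Δs = (2.5 − 0.5)/5 = 0.4.
Left endpoints: 0.5, 0.9, 1.3, 1.7, 2.1.
f(0.5) ≈ 1.2840, f(0.9) ≈ 1.5683, f(1.3) ≈ 1.9155, f(1.7) ≈ 2.3396, f(2.1) ≈ 2.8577.
Sum = Δs · [f(0.5) + f(0.9) + f(1.3) + f(1.7) + f(2.1)].
Sum ≈ 3.9861.

3.9861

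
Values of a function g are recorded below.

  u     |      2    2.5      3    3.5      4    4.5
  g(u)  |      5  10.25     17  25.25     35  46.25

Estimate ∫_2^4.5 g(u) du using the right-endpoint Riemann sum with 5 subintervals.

66.875

Δu = 0.5.
Sum = 0.5·[10.25 + 17 + 25.25 + 35 + 46.25] = 66.875.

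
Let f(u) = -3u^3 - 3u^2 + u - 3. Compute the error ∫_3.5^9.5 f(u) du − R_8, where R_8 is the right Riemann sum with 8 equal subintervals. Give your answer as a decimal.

1036.40625

Exact integral: ∫_3.5^9.5 f(u) du = -6789.75.
R_8 = -7826.15625.
Error = -6789.75 − (-7826.15625) = 1036.40625.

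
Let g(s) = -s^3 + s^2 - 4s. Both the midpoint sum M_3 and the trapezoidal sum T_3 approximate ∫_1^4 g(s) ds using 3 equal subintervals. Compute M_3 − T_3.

4.875

M_3 = -71.125.
T_3 = -76.
M_3 − T_3 = 4.875.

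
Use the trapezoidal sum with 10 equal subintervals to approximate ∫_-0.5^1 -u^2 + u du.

-0.005625

Δu = (1 − (-0.5))/10 = 0.15.
f(-0.5) = -0.75, f(-0.35) = -0.4725, f(-0.2) = -0.24, f(-0.05) = -0.0525, f(0.1) = 0.09, f(0.25) = 0.1875, f(0.4) = 0.24, f(0.55) = 0.2475, f(0.7) = 0.21, f(0.85) = 0.1275, f(1) = 0.
T_10 = (Δu/2)·[f(u_0) + 2f(u_1) + ... + 2f(u_{9}) + f(u_10)].
Sum = -0.005625.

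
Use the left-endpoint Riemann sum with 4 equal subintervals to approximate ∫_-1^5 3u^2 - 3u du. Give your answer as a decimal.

56.25

Δu = (5 − (-1))/4 = 1.5.
Left endpoints: -1, 0.5, 2, 3.5.
f(-1) = 6, f(0.5) = -0.75, f(2) = 6, f(3.5) = 26.25.
Sum = Δu · [f(-1) + f(0.5) + f(2) + f(3.5)].
Sum = 56.25.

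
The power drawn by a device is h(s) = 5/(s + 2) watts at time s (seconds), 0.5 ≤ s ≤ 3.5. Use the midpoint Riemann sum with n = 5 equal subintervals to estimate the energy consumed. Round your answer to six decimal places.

3.932879

Δs = (3.5 − 0.5)/5 = 0.6.
Midpoints: 0.8, 1.4, 2, 2.6, 3.2.
h(0.8) = 25/14, h(1.4) = 25/17, h(2) = 1.25, h(2.6) = 25/23, h(3.2) = 25/26.
Sum = Δs · [h(0.8) + h(1.4) + h(2) + h(2.6) + h(3.2)].
Sum ≈ 3.932879.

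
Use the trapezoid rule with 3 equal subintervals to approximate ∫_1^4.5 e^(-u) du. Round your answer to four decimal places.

0.3963

Δu = (4.5 − 1)/3 = 7/6.
f(1) ≈ 0.3679, f(13/6) ≈ 0.1146, f(10/3) ≈ 0.0357, f(4.5) ≈ 0.0111.
T_3 = (Δu/2)·[f(u_0) + 2f(u_1) + 2f(u_2) + f(u_3)].
Sum ≈ 0.3963.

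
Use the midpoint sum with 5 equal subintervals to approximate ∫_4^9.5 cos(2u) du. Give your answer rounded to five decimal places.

Δu = (9.5 − 4)/5 = 1.1.
Midpoints: 4.55, 5.65, 6.75, 7.85, 8.95.
f(4.55) ≈ -0.94772, f(5.65) ≈ 0.29975, f(6.75) ≈ 0.59492, f(7.85) ≈ -0.99997, f(8.95) ≈ 0.58204.
Sum = Δu · [f(4.55) + f(5.65) + f(6.75) + f(7.85) + f(8.95)].
Sum ≈ -0.51808.

-0.51808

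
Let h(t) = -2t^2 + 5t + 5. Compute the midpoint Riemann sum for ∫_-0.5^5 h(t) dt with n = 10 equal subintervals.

6.235625

Δt = (5 − (-0.5))/10 = 0.55.
Midpoints: -0.225, 0.325, 0.875, 1.425, 1.975, 2.525, 3.075, 3.625, 4.175, 4.725.
h(-0.225) = 3.77375, h(0.325) = 6.41375, h(0.875) = 7.84375, h(1.425) = 8.06375, h(1.975) = 7.07375, h(2.525) = 4.87375, h(3.075) = 1.46375, h(3.625) = -3.15625, h(4.175) = -8.98625, h(4.725) = -16.02625.
Sum = Δt · [h(-0.225) + h(0.325) + h(0.875) + ...].
Sum = 6.235625.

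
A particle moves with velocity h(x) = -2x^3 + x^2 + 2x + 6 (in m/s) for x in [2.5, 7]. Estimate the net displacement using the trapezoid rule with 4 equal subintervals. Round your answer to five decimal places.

-1028.19727

Δx = (7 − 2.5)/4 = 1.125.
h(2.5) = -14, h(3.625) = -68.87890625, h(4.75) = -176.28125, h(5.875) = -353.29296875, h(7) = -617.
T_4 = (Δx/2)·[h(x_0) + 2h(x_1) + 2h(x_2) + 2h(x_3) + h(x_4)].
Sum ≈ -1028.19727.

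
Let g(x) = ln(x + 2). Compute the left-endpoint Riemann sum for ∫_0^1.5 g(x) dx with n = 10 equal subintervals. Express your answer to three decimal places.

1.456

Δx = (1.5 − 0)/10 = 0.15.
Left endpoints: 0, 0.15, 0.3, 0.45, 0.6, 0.75, 0.9, 1.05, 1.2, 1.35.
g(0) ≈ 0.693, g(0.15) ≈ 0.765, g(0.3) ≈ 0.833, g(0.45) ≈ 0.896, g(0.6) ≈ 0.956, g(0.75) ≈ 1.012, g(0.9) ≈ 1.065, g(1.05) ≈ 1.115, g(1.2) ≈ 1.163, g(1.35) ≈ 1.209.
Sum = Δx · [g(0) + g(0.15) + g(0.3) + ...].
Sum ≈ 1.456.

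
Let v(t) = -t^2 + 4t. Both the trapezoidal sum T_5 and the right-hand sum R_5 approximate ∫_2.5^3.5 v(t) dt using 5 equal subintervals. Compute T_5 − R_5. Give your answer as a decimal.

0.2

T_5 = 2.91.
R_5 = 2.71.
T_5 − R_5 = 0.2.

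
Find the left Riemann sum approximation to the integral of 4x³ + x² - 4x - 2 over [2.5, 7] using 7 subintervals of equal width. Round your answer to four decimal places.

1965.6735

Δx = (7 − 2.5)/7 = 9/14.
Left endpoints: 2.5, 22/7, 53/14, 31/7, 71/14, 40/7, 89/14.
f(2.5) = 56.75, f(22/7) = 40982/343, f(53/14) = 293897/1372, f(31/7) = 119129/343, f(71/14) = 720533/1372, f(40/7) = 258674/343, f(89/14) = 1427753/1372.
Sum = Δx · [f(2.5) + f(22/7) + f(53/14) + ...].
Sum ≈ 1965.6735.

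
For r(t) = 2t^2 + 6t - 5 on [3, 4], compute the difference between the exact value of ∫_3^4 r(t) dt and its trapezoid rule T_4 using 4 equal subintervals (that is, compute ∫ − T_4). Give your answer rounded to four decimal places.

-0.0208

Exact integral: ∫_3^4 r(t) dt ≈ 40.666667.
T_4 = 40.6875.
Error ≈ 40.666667 − 40.6875 ≈ -0.0208.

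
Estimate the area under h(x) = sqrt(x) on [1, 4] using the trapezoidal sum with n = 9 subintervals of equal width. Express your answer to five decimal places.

Δx = (4 − 1)/9 = 1/3.
h(1) ≈ 1.00000, h(4/3) ≈ 1.15470, h(5/3) ≈ 1.29099, h(2) ≈ 1.41421, h(7/3) ≈ 1.52753, h(8/3) ≈ 1.63299, h(3) ≈ 1.73205, h(10/3) ≈ 1.82574, h(11/3) ≈ 1.91485, h(4) ≈ 2.00000.
T_9 = (Δx/2)·[h(x_0) + 2h(x_1) + ... + 2h(x_{8}) + h(x_9)].
Sum ≈ 4.66436.

4.66436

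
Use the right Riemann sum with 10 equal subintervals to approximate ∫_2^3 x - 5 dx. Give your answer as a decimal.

-2.45

Δx = (3 − 2)/10 = 0.1.
Right endpoints: 2.1, 2.2, 2.3, 2.4, 2.5, 2.6, 2.7, 2.8, 2.9, 3.
f(2.1) = -2.9, f(2.2) = -2.8, f(2.3) = -2.7, f(2.4) = -2.6, f(2.5) = -2.5, f(2.6) = -2.4, f(2.7) = -2.3, f(2.8) = -2.2, f(2.9) = -2.1, f(3) = -2.
Sum = Δx · [f(2.1) + f(2.2) + f(2.3) + ...].
Sum = -2.45.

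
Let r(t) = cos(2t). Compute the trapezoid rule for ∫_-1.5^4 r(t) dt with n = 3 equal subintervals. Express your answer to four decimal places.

-0.2785

Δt = (4 − (-1.5))/3 = 11/6.
r(-1.5) ≈ -0.9900, r(1/3) ≈ 0.7859, r(13/6) ≈ -0.3700, r(4) ≈ -0.1455.
T_3 = (Δt/2)·[r(t_0) + 2r(t_1) + 2r(t_2) + r(t_3)].
Sum ≈ -0.2785.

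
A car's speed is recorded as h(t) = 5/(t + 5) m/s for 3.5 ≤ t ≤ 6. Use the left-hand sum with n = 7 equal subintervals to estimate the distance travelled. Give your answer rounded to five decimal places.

Δt = (6 − 3.5)/7 = 5/14.
Left endpoints: 3.5, 27/7, 59/14, 32/7, 69/14, 37/7, 79/14.
h(3.5) = 10/17, h(27/7) = 35/62, h(59/14) = 70/129, h(32/7) = 35/67, h(69/14) = 70/139, h(37/7) = 35/72, h(79/14) = 70/149.
Sum = Δt · [h(3.5) + h(27/7) + h(59/14) + ...].
Sum ≈ 1.31332.

1.31332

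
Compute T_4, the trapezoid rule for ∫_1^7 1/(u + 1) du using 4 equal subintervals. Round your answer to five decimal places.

Δu = (7 − 1)/4 = 1.5.
f(1) = 0.5, f(2.5) = 2/7, f(4) = 0.2, f(5.5) = 2/13, f(7) = 0.125.
T_4 = (Δu/2)·[f(u_0) + 2f(u_1) + 2f(u_2) + 2f(u_3) + f(u_4)].
Sum ≈ 1.42809.

1.42809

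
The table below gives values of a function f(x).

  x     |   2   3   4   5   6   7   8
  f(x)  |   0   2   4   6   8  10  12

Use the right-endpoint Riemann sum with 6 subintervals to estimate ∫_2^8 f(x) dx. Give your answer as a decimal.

Δx = 1.
Sum = 1·[2 + 4 + 6 + 8 + 10 + 12] = 42.

42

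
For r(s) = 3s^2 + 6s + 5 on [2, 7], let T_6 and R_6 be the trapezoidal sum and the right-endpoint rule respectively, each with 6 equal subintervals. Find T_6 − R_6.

-68.75

T_6 ≈ 496.73611.
R_6 ≈ 565.48611.
T_6 − R_6 = -68.75.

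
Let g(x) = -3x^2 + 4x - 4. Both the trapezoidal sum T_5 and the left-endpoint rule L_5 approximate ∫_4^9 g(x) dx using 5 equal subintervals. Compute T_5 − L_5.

-87.5

T_5 = -557.5.
L_5 = -470.
T_5 − L_5 = -87.5.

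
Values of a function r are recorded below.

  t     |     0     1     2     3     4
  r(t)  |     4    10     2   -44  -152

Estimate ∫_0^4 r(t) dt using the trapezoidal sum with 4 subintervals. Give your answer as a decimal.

-106

Δt = 1.
T_4 = (1/2)·[4 + 2·10 + 2·2 + 2·(-44) + (-152)] = -106.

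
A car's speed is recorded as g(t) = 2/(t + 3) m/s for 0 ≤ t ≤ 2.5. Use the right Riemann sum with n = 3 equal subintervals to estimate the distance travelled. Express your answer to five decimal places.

Δt = (2.5 − 0)/3 = 5/6.
Right endpoints: 5/6, 5/3, 2.5.
g(5/6) = 12/23, g(5/3) = 3/7, g(2.5) = 4/11.
Sum = Δt · [g(5/6) + g(5/3) + g(2.5)].
Sum ≈ 1.09496.

1.09496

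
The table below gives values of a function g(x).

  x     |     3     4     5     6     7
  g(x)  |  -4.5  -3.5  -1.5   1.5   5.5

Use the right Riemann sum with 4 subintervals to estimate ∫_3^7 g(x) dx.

Δx = 1.
Sum = 1·[(-3.5) + (-1.5) + 1.5 + 5.5] = 2.

2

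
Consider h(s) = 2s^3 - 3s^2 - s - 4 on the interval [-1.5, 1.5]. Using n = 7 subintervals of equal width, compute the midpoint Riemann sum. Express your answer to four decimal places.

-18.6122

Δs = (1.5 − (-1.5))/7 = 3/7.
Midpoints: -9/7, -6/7, -3/7, 0, 3/7, 6/7, 9/7.
h(-9/7) = -4090/343, h(-6/7) = -2266/343, h(-3/7) = -1468/343, h(0) = -4, h(3/7) = -1654/343, h(6/7) = -1990/343, h(9/7) = -2056/343.
Sum = Δs · [h(-9/7) + h(-6/7) + h(-3/7) + ...].
Sum ≈ -18.6122.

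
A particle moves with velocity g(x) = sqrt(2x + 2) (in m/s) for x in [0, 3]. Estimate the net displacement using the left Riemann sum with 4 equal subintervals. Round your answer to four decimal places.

Δx = (3 − 0)/4 = 0.75.
Left endpoints: 0, 0.75, 1.5, 2.25.
g(0) ≈ 1.4142, g(0.75) ≈ 1.8708, g(1.5) ≈ 2.2361, g(2.25) ≈ 2.5495.
Sum = Δx · [g(0) + g(0.75) + g(1.5) + g(2.25)].
Sum ≈ 6.0530.

6.0530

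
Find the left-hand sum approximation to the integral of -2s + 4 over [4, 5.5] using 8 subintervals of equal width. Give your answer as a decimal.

-7.96875

Δs = (5.5 − 4)/8 = 0.1875.
Left endpoints: 4, 4.1875, 4.375, 4.5625, 4.75, 4.9375, 5.125, 5.3125.
f(4) = -4, f(4.1875) = -4.375, f(4.375) = -4.75, f(4.5625) = -5.125, f(4.75) = -5.5, f(4.9375) = -5.875, f(5.125) = -6.25, f(5.3125) = -6.625.
Sum = Δs · [f(4) + f(4.1875) + f(4.375) + ...].
Sum = -7.96875.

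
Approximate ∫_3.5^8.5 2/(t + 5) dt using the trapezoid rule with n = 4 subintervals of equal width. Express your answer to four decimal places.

0.9274

Δt = (8.5 − 3.5)/4 = 1.25.
f(3.5) = 4/17, f(4.75) = 8/39, f(6) = 2/11, f(7.25) = 8/49, f(8.5) = 4/27.
T_4 = (Δt/2)·[f(t_0) + 2f(t_1) + 2f(t_2) + 2f(t_3) + f(t_4)].
Sum ≈ 0.9274.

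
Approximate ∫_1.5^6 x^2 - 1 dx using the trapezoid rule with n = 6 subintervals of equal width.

66.796875

Δx = (6 − 1.5)/6 = 0.75.
f(1.5) = 1.25, f(2.25) = 4.0625, f(3) = 8, f(3.75) = 13.0625, f(4.5) = 19.25, f(5.25) = 26.5625, f(6) = 35.
T_6 = (Δx/2)·[f(x_0) + 2f(x_1) + ... + 2f(x_{5}) + f(x_6)].
Sum = 66.796875.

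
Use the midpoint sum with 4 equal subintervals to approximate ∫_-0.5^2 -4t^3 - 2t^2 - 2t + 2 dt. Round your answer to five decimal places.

Δt = (2 − (-0.5))/4 = 0.625.
Midpoints: -0.1875, 0.4375, 1.0625, 1.6875.
f(-0.1875) = 2387/1024, f(0.4375) = 417/1024, f(1.0625) = -7353/1024, f(1.6875) = -26923/1024.
Sum = Δt · [f(-0.1875) + f(0.4375) + f(1.0625) + f(1.6875)].
Sum ≈ -19.20898.

-19.20898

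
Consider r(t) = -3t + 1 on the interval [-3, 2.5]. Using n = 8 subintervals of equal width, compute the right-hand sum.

Δt = (2.5 − (-3))/8 = 0.6875.
Right endpoints: -2.3125, -1.625, -0.9375, -0.25, 0.4375, 1.125, 1.8125, 2.5.
r(-2.3125) = 7.9375, r(-1.625) = 5.875, r(-0.9375) = 3.8125, r(-0.25) = 1.75, r(0.4375) = -0.3125, r(1.125) = -2.375, r(1.8125) = -4.4375, r(2.5) = -6.5.
Sum = Δt · [r(-2.3125) + r(-1.625) + r(-0.9375) + ...].
Sum = 3.953125.

3.953125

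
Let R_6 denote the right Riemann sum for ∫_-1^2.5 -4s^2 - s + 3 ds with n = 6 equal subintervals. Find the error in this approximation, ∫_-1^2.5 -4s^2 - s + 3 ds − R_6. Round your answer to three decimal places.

Exact integral: ∫_-1^2.5 f(s) ds ≈ -14.29167.
R_6 ≈ -22.23148.
Error ≈ -14.29167 − (-22.23148) ≈ 7.940.

7.940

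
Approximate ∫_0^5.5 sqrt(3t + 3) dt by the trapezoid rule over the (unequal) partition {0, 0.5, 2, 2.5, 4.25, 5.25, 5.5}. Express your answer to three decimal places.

Subinterval widths: 0.5, 1.5, 0.5, 1.75, 1, 0.25.
f(0) ≈ 1.732, f(0.5) ≈ 2.121, f(2) ≈ 3.000, f(2.5) ≈ 3.240, f(4.25) ≈ 3.969, f(5.25) ≈ 4.330, f(5.5) ≈ 4.416.
On each subinterval the trapezoid contributes (Δt_i/2)·[f(t_{i-1}) + f(t_i)].
Sum ≈ 17.915.

17.915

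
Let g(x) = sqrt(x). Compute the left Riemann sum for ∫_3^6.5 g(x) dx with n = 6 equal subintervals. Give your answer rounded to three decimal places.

Δx = (6.5 − 3)/6 = 7/12.
Left endpoints: 3, 43/12, 25/6, 4.75, 16/3, 71/12.
g(3) ≈ 1.732, g(43/12) ≈ 1.893, g(25/6) ≈ 2.041, g(4.75) ≈ 2.179, g(16/3) ≈ 2.309, g(71/12) ≈ 2.432.
Sum = Δx · [g(3) + g(43/12) + g(25/6) + ...].
Sum ≈ 7.343.

7.343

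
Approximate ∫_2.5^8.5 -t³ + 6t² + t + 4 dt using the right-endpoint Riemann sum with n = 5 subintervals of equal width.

Δt = (8.5 − 2.5)/5 = 1.2.
Right endpoints: 3.7, 4.9, 6.1, 7.3, 8.5.
f(3.7) = 39.187, f(4.9) = 35.311, f(6.1) = 6.379, f(7.3) = -57.977, f(8.5) = -168.125.
Sum = Δt · [f(3.7) + f(4.9) + f(6.1) + f(7.3) + f(8.5)].
Sum = -174.27.

-174.27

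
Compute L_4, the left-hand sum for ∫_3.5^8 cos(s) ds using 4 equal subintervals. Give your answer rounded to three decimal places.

0.751

Δs = (8 − 3.5)/4 = 1.125.
Left endpoints: 3.5, 4.625, 5.75, 6.875.
f(3.5) ≈ -0.936, f(4.625) ≈ -0.087, f(5.75) ≈ 0.861, f(6.875) ≈ 0.830.
Sum = Δs · [f(3.5) + f(4.625) + f(5.75) + f(6.875)].
Sum ≈ 0.751.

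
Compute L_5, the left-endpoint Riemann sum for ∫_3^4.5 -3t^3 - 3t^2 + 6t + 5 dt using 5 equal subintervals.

Δt = (4.5 − 3)/5 = 0.3.
Left endpoints: 3, 3.3, 3.6, 3.9, 4.2.
f(3) = -85, f(3.3) = -115.681, f(3.6) = -152.248, f(3.9) = -195.187, f(4.2) = -244.984.
Sum = Δt · [f(3) + f(3.3) + f(3.6) + f(3.9) + f(4.2)].
Sum = -237.93.

-237.93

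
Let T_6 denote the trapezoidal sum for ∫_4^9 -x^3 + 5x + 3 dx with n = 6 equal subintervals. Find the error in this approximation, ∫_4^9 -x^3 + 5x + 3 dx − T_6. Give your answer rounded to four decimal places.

Exact integral: ∫_4^9 f(x) dx = -1398.75.
T_6 ≈ -1410.034722.
Error ≈ -1398.75 − (-1410.034722) ≈ 11.2847.

11.2847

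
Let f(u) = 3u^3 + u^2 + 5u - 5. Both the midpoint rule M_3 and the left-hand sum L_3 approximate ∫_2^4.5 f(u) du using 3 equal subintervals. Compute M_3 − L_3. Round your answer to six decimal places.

M_3 ≈ 347.00376157.
L_3 ≈ 244.24768519.
M_3 − L_3 ≈ 102.756076.

102.756076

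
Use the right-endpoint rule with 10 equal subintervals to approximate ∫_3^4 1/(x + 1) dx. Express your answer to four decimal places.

Δx = (4 − 3)/10 = 0.1.
Right endpoints: 3.1, 3.2, 3.3, 3.4, 3.5, 3.6, 3.7, 3.8, 3.9, 4.
f(3.1) = 10/41, f(3.2) = 5/21, f(3.3) = 10/43, f(3.4) = 5/22, f(3.5) = 2/9, f(3.6) = 5/23, f(3.7) = 10/47, f(3.8) = 5/24, f(3.9) = 10/49, f(4) = 0.2.
Sum = Δx · [f(3.1) + f(3.2) + f(3.3) + ...].
Sum ≈ 0.2207.

0.2207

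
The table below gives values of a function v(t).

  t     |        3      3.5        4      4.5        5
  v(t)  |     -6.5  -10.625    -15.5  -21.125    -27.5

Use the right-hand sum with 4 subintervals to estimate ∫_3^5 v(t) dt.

Δt = 0.5.
Sum = 0.5·[(-10.625) + (-15.5) + (-21.125) + (-27.5)] = -37.375.

-37.375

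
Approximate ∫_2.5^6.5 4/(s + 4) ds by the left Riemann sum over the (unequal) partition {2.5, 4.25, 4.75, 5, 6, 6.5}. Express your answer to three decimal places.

2.078

Subinterval widths: 1.75, 0.5, 0.25, 1, 0.5.
Left endpoints: 2.5, 4.25, 4.75, 5, 6.
f(2.5) = 8/13, f(4.25) = 16/33, f(4.75) = 16/35, f(5) = 4/9, f(6) = 0.4.
Sum = Σ Δs_i · f(s_i).
Sum ≈ 2.078.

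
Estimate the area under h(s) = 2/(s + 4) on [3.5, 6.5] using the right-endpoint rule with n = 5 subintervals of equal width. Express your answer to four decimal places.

Δs = (6.5 − 3.5)/5 = 0.6.
Right endpoints: 4.1, 4.7, 5.3, 5.9, 6.5.
h(4.1) = 20/81, h(4.7) = 20/87, h(5.3) = 20/93, h(5.9) = 20/99, h(6.5) = 4/21.
Sum = Δs · [h(4.1) + h(4.7) + h(5.3) + h(5.9) + h(6.5)].
Sum ≈ 0.6506.

0.6506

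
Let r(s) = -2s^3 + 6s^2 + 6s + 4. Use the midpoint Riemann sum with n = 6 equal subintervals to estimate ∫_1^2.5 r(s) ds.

32.00390625

Δs = (2.5 − 1)/6 = 0.25.
Midpoints: 1.125, 1.375, 1.625, 1.875, 2.125, 2.375.
r(1.125) = 15.49609375, r(1.375) = 18.39453125, r(1.625) = 21.01171875, r(1.875) = 23.16015625, r(2.125) = 24.65234375, r(2.375) = 25.30078125.
Sum = Δs · [r(1.125) + r(1.375) + r(1.625) + ...].
Sum = 32.00390625.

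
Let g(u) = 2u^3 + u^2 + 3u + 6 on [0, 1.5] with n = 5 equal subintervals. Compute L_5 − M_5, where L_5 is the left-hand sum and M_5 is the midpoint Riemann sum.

-1.839375

L_5 = 14.13.
M_5 = 15.969375.
L_5 − M_5 = -1.839375.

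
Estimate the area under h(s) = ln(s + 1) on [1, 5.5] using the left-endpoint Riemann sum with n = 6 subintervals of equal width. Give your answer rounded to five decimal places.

Δs = (5.5 − 1)/6 = 0.75.
Left endpoints: 1, 1.75, 2.5, 3.25, 4, 4.75.
h(1) ≈ 0.69315, h(1.75) ≈ 1.01160, h(2.5) ≈ 1.25276, h(3.25) ≈ 1.44692, h(4) ≈ 1.60944, h(4.75) ≈ 1.74920.
Sum = Δs · [h(1) + h(1.75) + h(2.5) + ...].
Sum ≈ 5.82230.

5.82230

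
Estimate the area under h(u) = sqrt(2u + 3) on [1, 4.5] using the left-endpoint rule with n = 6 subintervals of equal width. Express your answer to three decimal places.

9.767

Δu = (4.5 − 1)/6 = 7/12.
Left endpoints: 1, 19/12, 13/6, 2.75, 10/3, 47/12.
h(1) ≈ 2.236, h(19/12) ≈ 2.483, h(13/6) ≈ 2.708, h(2.75) ≈ 2.915, h(10/3) ≈ 3.109, h(47/12) ≈ 3.291.
Sum = Δu · [h(1) + h(19/12) + h(13/6) + ...].
Sum ≈ 9.767.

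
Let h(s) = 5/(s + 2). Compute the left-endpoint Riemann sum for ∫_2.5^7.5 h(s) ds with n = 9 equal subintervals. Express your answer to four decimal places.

3.9034

Δs = (7.5 − 2.5)/9 = 5/9.
Left endpoints: 2.5, 55/18, 65/18, 25/6, 85/18, 95/18, 35/6, 115/18, 125/18.
h(2.5) = 10/9, h(55/18) = 90/91, h(65/18) = 90/101, h(25/6) = 30/37, h(85/18) = 90/121, h(95/18) = 90/131, h(35/6) = 30/47, h(115/18) = 90/151, h(125/18) = 90/161.
Sum = Δs · [h(2.5) + h(55/18) + h(65/18) + ...].
Sum ≈ 3.9034.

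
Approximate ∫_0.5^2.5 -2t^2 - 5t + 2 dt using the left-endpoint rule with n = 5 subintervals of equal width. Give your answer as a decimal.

-17.04

Δt = (2.5 − 0.5)/5 = 0.4.
Left endpoints: 0.5, 0.9, 1.3, 1.7, 2.1.
f(0.5) = -1, f(0.9) = -4.12, f(1.3) = -7.88, f(1.7) = -12.28, f(2.1) = -17.32.
Sum = Δt · [f(0.5) + f(0.9) + f(1.3) + f(1.7) + f(2.1)].
Sum = -17.04.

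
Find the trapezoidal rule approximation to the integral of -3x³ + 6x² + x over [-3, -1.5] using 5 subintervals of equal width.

Δx = (-1.5 − (-3))/5 = 0.3.
f(-3) = 132, f(-2.7) = 100.089, f(-2.4) = 73.632, f(-2.1) = 52.143, f(-1.8) = 35.136, f(-1.5) = 22.125.
T_5 = (Δx/2)·[f(x_0) + 2f(x_1) + ... + 2f(x_{4}) + f(x_5)].
Sum = 101.41875.

101.41875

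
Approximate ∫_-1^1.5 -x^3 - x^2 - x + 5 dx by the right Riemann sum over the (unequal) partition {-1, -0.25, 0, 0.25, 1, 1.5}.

Subinterval widths: 0.75, 0.25, 0.25, 0.75, 0.5.
Right endpoints: -0.25, 0, 0.25, 1, 1.5.
f(-0.25) = 5.203125, f(0) = 5, f(0.25) = 4.671875, f(1) = 2, f(1.5) = -2.125.
Sum = Σ Δx_i · f(x_i).
Sum = 6.7578125.

6.7578125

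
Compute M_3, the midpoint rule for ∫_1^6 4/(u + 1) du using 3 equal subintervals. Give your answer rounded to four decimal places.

4.9155

Δu = (6 − 1)/3 = 5/3.
Midpoints: 11/6, 3.5, 31/6.
f(11/6) = 24/17, f(3.5) = 8/9, f(31/6) = 24/37.
Sum = Δu · [f(11/6) + f(3.5) + f(31/6)].
Sum ≈ 4.9155.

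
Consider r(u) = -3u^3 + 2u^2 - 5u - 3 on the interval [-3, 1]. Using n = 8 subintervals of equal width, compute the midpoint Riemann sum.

85.75

Δu = (1 − (-3))/8 = 0.5.
Midpoints: -2.75, -2.25, -1.75, -1.25, -0.75, -0.25, 0.25, 0.75.
r(-2.75) = 88.265625, r(-2.25) = 52.546875, r(-1.75) = 27.953125, r(-1.25) = 12.234375, r(-0.75) = 3.140625, r(-0.25) = -1.578125, r(0.25) = -4.171875, r(0.75) = -6.890625.
Sum = Δu · [r(-2.75) + r(-2.25) + r(-1.75) + ...].
Sum = 85.75.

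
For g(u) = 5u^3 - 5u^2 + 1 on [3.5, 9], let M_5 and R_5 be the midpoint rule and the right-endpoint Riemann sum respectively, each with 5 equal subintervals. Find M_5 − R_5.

-1845.4390625

M_5 = 6826.4109375.
R_5 = 8671.85.
M_5 − R_5 = -1845.4390625.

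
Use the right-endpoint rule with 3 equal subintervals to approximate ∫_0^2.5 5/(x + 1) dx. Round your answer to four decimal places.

Δx = (2.5 − 0)/3 = 5/6.
Right endpoints: 5/6, 5/3, 2.5.
f(5/6) = 30/11, f(5/3) = 1.875, f(2.5) = 10/7.
Sum = Δx · [f(5/6) + f(5/3) + f(2.5)].
Sum ≈ 5.0257.

5.0257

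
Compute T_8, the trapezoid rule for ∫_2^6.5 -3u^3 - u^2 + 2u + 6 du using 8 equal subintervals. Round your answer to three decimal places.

Δu = (6.5 − 2)/8 = 0.5625.
f(2) = -18, f(2.5625) = -188091/4096, f(3.125) = -45603/512, f(3.6875) = -617049/4096, f(4.25) = -233.859375, f(4.8125) = -1400463/4096, f(5.375) = -244737/512, f(5.9375) = -2643309/4096, f(6.5) = -847.125.
T_8 = (Δu/2)·[f(u_0) + 2f(u_1) + ... + 2f(u_{7}) + f(u_8)].
Sum ≈ -1359.736.

-1359.736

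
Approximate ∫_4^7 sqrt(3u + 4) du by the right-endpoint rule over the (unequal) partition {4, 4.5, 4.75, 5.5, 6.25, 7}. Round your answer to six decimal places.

Subinterval widths: 0.5, 0.25, 0.75, 0.75, 0.75.
Right endpoints: 4.5, 4.75, 5.5, 6.25, 7.
f(4.5) ≈ 4.183300, f(4.75) ≈ 4.272002, f(5.5) ≈ 4.527693, f(6.25) ≈ 4.769696, f(7) ≈ 5.000000.
Sum = Σ Δu_i · f(u_i).
Sum ≈ 13.882692.

13.882692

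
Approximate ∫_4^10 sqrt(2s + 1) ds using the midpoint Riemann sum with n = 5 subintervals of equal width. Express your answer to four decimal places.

23.0849

Δs = (10 − 4)/5 = 1.2.
Midpoints: 4.6, 5.8, 7, 8.2, 9.4.
f(4.6) ≈ 3.1937, f(5.8) ≈ 3.5496, f(7) ≈ 3.8730, f(8.2) ≈ 4.1713, f(9.4) ≈ 4.4497.
Sum = Δs · [f(4.6) + f(5.8) + f(7) + f(8.2) + f(9.4)].
Sum ≈ 23.0849.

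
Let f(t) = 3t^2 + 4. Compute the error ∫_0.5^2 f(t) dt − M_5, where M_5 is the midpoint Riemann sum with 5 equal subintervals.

Exact integral: ∫_0.5^2 f(t) dt = 13.875.
M_5 = 13.84125.
Error = 13.875 − 13.84125 = 0.03375.

0.03375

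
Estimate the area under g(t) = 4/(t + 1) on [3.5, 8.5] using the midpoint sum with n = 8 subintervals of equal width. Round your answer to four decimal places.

Δt = (8.5 − 3.5)/8 = 0.625.
Midpoints: 3.8125, 4.4375, 5.0625, 5.6875, 6.3125, 6.9375, 7.5625, 8.1875.
g(3.8125) = 64/77, g(4.4375) = 64/87, g(5.0625) = 64/97, g(5.6875) = 64/107, g(6.3125) = 64/117, g(6.9375) = 64/127, g(7.5625) = 64/137, g(8.1875) = 64/147.
Sum = Δt · [g(3.8125) + g(4.4375) + g(5.0625) + ...].
Sum ≈ 2.9864.

2.9864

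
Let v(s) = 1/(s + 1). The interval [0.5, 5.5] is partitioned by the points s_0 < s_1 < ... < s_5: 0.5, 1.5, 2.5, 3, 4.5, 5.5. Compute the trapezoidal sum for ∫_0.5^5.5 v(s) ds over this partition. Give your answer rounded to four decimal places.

Subinterval widths: 1, 1, 0.5, 1.5, 1.
v(0.5) = 2/3, v(1.5) = 0.4, v(2.5) = 2/7, v(3) = 0.25, v(4.5) = 2/11, v(5.5) = 2/13.
On each subinterval the trapezoid contributes (Δs_i/2)·[v(s_{i-1}) + v(s_i)].
Sum ≈ 1.5018.

1.5018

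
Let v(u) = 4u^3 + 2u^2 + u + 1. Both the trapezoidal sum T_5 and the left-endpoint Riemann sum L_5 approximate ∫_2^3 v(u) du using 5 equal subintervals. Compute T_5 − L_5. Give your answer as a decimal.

T_5 = 81.38.
L_5 = 72.68.
T_5 − L_5 = 8.7.

8.7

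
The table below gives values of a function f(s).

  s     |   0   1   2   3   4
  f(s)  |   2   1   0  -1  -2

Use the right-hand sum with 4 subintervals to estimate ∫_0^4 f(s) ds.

-2

Δs = 1.
Sum = 1·[1 + 0 + (-1) + (-2)] = -2.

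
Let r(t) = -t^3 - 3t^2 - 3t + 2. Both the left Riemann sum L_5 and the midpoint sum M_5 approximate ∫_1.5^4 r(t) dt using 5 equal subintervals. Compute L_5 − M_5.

L_5 = -112.8125.
M_5 = -138.3984375.
L_5 − M_5 = 25.5859375.

25.5859375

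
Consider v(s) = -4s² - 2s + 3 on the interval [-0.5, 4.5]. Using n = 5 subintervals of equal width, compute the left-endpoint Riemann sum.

-85

Δs = (4.5 − (-0.5))/5 = 1.
Left endpoints: -0.5, 0.5, 1.5, 2.5, 3.5.
v(-0.5) = 3, v(0.5) = 1, v(1.5) = -9, v(2.5) = -27, v(3.5) = -53.
Sum = Δs · [v(-0.5) + v(0.5) + v(1.5) + v(2.5) + v(3.5)].
Sum = -85.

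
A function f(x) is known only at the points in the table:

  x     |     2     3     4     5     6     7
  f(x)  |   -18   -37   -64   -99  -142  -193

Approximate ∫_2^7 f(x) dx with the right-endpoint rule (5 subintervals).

-535

Δx = 1.
Sum = 1·[(-37) + (-64) + (-99) + (-142) + (-193)] = -535.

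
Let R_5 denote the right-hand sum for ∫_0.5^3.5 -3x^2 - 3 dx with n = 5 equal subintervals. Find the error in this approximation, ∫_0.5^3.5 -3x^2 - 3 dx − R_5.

Exact integral: ∫_0.5^3.5 f(x) dx = -51.75.
R_5 = -63.09.
Error = -51.75 − (-63.09) = 11.34.

11.34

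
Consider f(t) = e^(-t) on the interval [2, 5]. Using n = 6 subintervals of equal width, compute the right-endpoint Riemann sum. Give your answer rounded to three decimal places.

Δt = (5 − 2)/6 = 0.5.
Right endpoints: 2.5, 3, 3.5, 4, 4.5, 5.
f(2.5) ≈ 0.082, f(3) ≈ 0.050, f(3.5) ≈ 0.030, f(4) ≈ 0.018, f(4.5) ≈ 0.011, f(5) ≈ 0.007.
Sum = Δt · [f(2.5) + f(3) + f(3.5) + ...].
Sum ≈ 0.099.

0.099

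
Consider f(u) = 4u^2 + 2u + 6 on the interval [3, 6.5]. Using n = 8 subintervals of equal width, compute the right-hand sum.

Δu = (6.5 − 3)/8 = 0.4375.
Right endpoints: 3.4375, 3.875, 4.3125, 4.75, 5.1875, 5.625, 6.0625, 6.5.
f(3.4375) = 60.140625, f(3.875) = 73.8125, f(4.3125) = 89.015625, f(4.75) = 105.75, f(5.1875) = 124.015625, f(5.625) = 143.8125, f(6.0625) = 165.140625, f(6.5) = 188.
Sum = Δu · [f(3.4375) + f(3.875) + f(4.3125) + ...].
Sum = 415.48828125.

415.48828125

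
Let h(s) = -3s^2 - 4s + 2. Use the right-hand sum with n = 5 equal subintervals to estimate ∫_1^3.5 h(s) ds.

-70.625

Δs = (3.5 − 1)/5 = 0.5.
Right endpoints: 1.5, 2, 2.5, 3, 3.5.
h(1.5) = -10.75, h(2) = -18, h(2.5) = -26.75, h(3) = -37, h(3.5) = -48.75.
Sum = Δs · [h(1.5) + h(2) + h(2.5) + h(3) + h(3.5)].
Sum = -70.625.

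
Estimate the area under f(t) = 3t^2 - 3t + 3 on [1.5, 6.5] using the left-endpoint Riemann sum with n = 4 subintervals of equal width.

164.53125

Δt = (6.5 − 1.5)/4 = 1.25.
Left endpoints: 1.5, 2.75, 4, 5.25.
f(1.5) = 5.25, f(2.75) = 17.4375, f(4) = 39, f(5.25) = 69.9375.
Sum = Δt · [f(1.5) + f(2.75) + f(4) + f(5.25)].
Sum = 164.53125.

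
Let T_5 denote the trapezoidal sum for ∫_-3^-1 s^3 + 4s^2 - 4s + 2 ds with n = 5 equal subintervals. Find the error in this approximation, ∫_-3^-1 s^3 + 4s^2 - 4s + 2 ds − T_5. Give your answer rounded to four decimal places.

0.1067

Exact integral: ∫_-3^-1 f(s) ds ≈ 34.666667.
T_5 = 34.56.
Error ≈ 34.666667 − 34.56 ≈ 0.1067.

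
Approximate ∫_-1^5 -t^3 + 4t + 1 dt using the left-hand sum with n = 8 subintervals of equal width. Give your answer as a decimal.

-67.125

Δt = (5 − (-1))/8 = 0.75.
Left endpoints: -1, -0.25, 0.5, 1.25, 2, 2.75, 3.5, 4.25.
f(-1) = -2, f(-0.25) = 0.015625, f(0.5) = 2.875, f(1.25) = 4.046875, f(2) = 1, f(2.75) = -8.796875, f(3.5) = -27.875, f(4.25) = -58.765625.
Sum = Δt · [f(-1) + f(-0.25) + f(0.5) + ...].
Sum = -67.125.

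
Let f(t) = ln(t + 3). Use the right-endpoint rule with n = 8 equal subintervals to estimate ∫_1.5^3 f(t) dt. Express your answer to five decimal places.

Δt = (3 − 1.5)/8 = 0.1875.
Right endpoints: 1.6875, 1.875, 2.0625, 2.25, 2.4375, 2.625, 2.8125, 3.
f(1.6875) ≈ 1.54490, f(1.875) ≈ 1.58412, f(2.0625) ≈ 1.62186, f(2.25) ≈ 1.65823, f(2.4375) ≈ 1.69332, f(2.625) ≈ 1.72722, f(2.8125) ≈ 1.76001, f(3) ≈ 1.79176.
Sum = Δt · [f(1.6875) + f(1.875) + f(2.0625) + ...].
Sum ≈ 2.50902.

2.50902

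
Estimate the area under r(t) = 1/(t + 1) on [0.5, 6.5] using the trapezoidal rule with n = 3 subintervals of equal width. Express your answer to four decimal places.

Δt = (6.5 − 0.5)/3 = 2.
r(0.5) = 2/3, r(2.5) = 2/7, r(4.5) = 2/11, r(6.5) = 2/15.
T_3 = (Δt/2)·[r(t_0) + 2r(t_1) + 2r(t_2) + r(t_3)].
Sum ≈ 1.7351.

1.7351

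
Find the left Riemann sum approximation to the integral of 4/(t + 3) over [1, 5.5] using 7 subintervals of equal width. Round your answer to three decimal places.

3.192

Δt = (5.5 − 1)/7 = 9/14.
Left endpoints: 1, 23/14, 16/7, 41/14, 25/7, 59/14, 34/7.
f(1) = 1, f(23/14) = 56/65, f(16/7) = 28/37, f(41/14) = 56/83, f(25/7) = 14/23, f(59/14) = 56/101, f(34/7) = 28/55.
Sum = Δt · [f(1) + f(23/14) + f(16/7) + ...].
Sum ≈ 3.192.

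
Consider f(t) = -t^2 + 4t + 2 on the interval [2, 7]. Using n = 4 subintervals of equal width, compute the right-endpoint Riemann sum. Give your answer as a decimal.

-28.59375

Δt = (7 − 2)/4 = 1.25.
Right endpoints: 3.25, 4.5, 5.75, 7.
f(3.25) = 4.4375, f(4.5) = -0.25, f(5.75) = -8.0625, f(7) = -19.
Sum = Δt · [f(3.25) + f(4.5) + f(5.75) + f(7)].
Sum = -28.59375.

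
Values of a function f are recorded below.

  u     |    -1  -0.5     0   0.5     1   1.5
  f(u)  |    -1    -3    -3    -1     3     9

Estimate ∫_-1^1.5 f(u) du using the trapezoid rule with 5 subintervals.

Δu = 0.5.
T_5 = (0.5/2)·[(-1) + 2·(-3) + 2·(-3) + 2·(-1) + 2·3 + 9] = 0.

0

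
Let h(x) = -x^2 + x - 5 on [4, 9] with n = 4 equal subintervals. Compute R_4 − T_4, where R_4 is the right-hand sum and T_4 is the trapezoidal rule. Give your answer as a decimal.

R_4 = -252.96875.
T_4 = -215.46875.
R_4 − T_4 = -37.5.

-37.5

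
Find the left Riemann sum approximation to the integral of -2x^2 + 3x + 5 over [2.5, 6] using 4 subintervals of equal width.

-50.9140625

Δx = (6 − 2.5)/4 = 0.875.
Left endpoints: 2.5, 3.375, 4.25, 5.125.
f(2.5) = 0, f(3.375) = -7.65625, f(4.25) = -18.375, f(5.125) = -32.15625.
Sum = Δx · [f(2.5) + f(3.375) + f(4.25) + f(5.125)].
Sum = -50.9140625.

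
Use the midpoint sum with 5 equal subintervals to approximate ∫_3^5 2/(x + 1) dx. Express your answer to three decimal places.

Δx = (5 − 3)/5 = 0.4.
Midpoints: 3.2, 3.6, 4, 4.4, 4.8.
f(3.2) = 10/21, f(3.6) = 10/23, f(4) = 0.4, f(4.4) = 10/27, f(4.8) = 10/29.
Sum = Δx · [f(3.2) + f(3.6) + f(4) + f(4.4) + f(4.8)].
Sum ≈ 0.810.

0.810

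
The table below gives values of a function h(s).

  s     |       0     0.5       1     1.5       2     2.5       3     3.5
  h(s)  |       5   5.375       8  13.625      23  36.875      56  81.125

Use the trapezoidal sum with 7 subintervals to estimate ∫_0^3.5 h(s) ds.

Δs = 0.5.
T_7 = (0.5/2)·[5 + 2·5.375 + 2·8 + 2·13.625 + 2·23 + 2·36.875 + 2·56 + 81.125] = 92.96875.

92.96875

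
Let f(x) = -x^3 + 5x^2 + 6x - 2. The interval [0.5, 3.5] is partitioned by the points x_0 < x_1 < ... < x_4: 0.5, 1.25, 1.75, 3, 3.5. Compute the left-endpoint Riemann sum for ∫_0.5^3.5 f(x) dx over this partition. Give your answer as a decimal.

47.33984375

Subinterval widths: 0.75, 0.5, 1.25, 0.5.
Left endpoints: 0.5, 1.25, 1.75, 3.
f(0.5) = 2.125, f(1.25) = 11.359375, f(1.75) = 18.453125, f(3) = 34.
Sum = Σ Δx_i · f(x_i).
Sum = 47.33984375.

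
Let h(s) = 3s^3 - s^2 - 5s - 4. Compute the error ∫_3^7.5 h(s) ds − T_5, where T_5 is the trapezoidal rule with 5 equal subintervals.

Exact integral: ∫_3^7.5 h(s) ds = 2044.546875.
T_5 = 2072.64375.
Error = 2044.546875 − 2072.64375 = -28.096875.

-28.096875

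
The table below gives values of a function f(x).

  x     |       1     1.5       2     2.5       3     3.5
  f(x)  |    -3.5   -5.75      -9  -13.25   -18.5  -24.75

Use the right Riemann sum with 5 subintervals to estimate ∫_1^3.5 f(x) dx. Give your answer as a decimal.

Δx = 0.5.
Sum = 0.5·[(-5.75) + (-9) + (-13.25) + (-18.5) + (-24.75)] = -35.625.

-35.625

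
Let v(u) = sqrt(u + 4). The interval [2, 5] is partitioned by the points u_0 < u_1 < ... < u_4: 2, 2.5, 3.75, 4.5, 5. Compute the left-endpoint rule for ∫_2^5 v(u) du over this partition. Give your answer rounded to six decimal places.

7.957282

Subinterval widths: 0.5, 1.25, 0.75, 0.5.
Left endpoints: 2, 2.5, 3.75, 4.5.
v(2) ≈ 2.449490, v(2.5) ≈ 2.549510, v(3.75) ≈ 2.783882, v(4.5) ≈ 2.915476.
Sum = Σ Δu_i · v(u_i).
Sum ≈ 7.957282.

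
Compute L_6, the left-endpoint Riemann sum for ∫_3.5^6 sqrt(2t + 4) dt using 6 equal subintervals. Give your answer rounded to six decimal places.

9.029261

Δt = (6 − 3.5)/6 = 5/12.
Left endpoints: 3.5, 47/12, 13/3, 4.75, 31/6, 67/12.
f(3.5) ≈ 3.316625, f(47/12) ≈ 3.439961, f(13/3) ≈ 3.559026, f(4.75) ≈ 3.674235, f(31/6) ≈ 3.785939, f(67/12) ≈ 3.894440.
Sum = Δt · [f(3.5) + f(47/12) + f(13/3) + ...].
Sum ≈ 9.029261.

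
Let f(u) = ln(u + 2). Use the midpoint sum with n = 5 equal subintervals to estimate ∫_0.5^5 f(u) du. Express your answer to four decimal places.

6.8392

Δu = (5 − 0.5)/5 = 0.9.
Midpoints: 0.95, 1.85, 2.75, 3.65, 4.55.
f(0.95) ≈ 1.0818, f(1.85) ≈ 1.3481, f(2.75) ≈ 1.5581, f(3.65) ≈ 1.7317, f(4.55) ≈ 1.8795.
Sum = Δu · [f(0.95) + f(1.85) + f(2.75) + f(3.65) + f(4.55)].
Sum ≈ 6.8392.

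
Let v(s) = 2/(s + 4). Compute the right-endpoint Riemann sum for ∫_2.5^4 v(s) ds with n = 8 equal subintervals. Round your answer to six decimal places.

Δs = (4 − 2.5)/8 = 0.1875.
Right endpoints: 2.6875, 2.875, 3.0625, 3.25, 3.4375, 3.625, 3.8125, 4.
v(2.6875) = 32/107, v(2.875) = 16/55, v(3.0625) = 32/113, v(3.25) = 8/29, v(3.4375) = 32/119, v(3.625) = 16/61, v(3.8125) = 0.256, v(4) = 0.25.
Sum = Δs · [v(2.6875) + v(2.875) + v(3.0625) + ...].
Sum ≈ 0.409917.

0.409917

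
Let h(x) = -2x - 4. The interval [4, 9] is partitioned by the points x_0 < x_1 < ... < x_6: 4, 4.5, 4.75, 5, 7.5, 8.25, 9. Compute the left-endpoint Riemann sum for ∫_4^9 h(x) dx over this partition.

-77.25

Subinterval widths: 0.5, 0.25, 0.25, 2.5, 0.75, 0.75.
Left endpoints: 4, 4.5, 4.75, 5, 7.5, 8.25.
h(4) = -12, h(4.5) = -13, h(4.75) = -13.5, h(5) = -14, h(7.5) = -19, h(8.25) = -20.5.
Sum = Σ Δx_i · h(x_i).
Sum = -77.25.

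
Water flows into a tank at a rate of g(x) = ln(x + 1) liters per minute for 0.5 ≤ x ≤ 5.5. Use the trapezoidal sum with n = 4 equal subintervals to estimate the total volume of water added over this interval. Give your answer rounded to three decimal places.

Δx = (5.5 − 0.5)/4 = 1.25.
g(0.5) ≈ 0.405, g(1.75) ≈ 1.012, g(3) ≈ 1.386, g(4.25) ≈ 1.658, g(5.5) ≈ 1.872.
T_4 = (Δx/2)·[g(x_0) + 2g(x_1) + 2g(x_2) + 2g(x_3) + g(x_4)].
Sum ≈ 6.493.

6.493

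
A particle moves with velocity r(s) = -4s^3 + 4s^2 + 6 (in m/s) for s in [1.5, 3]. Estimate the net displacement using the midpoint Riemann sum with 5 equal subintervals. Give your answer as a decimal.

Δs = (3 − 1.5)/5 = 0.3.
Midpoints: 1.65, 1.95, 2.25, 2.55, 2.85.
r(1.65) = -1.0785, r(1.95) = -8.4495, r(2.25) = -19.3125, r(2.55) = -34.3155, r(2.85) = -54.1065.
Sum = Δs · [r(1.65) + r(1.95) + r(2.25) + r(2.55) + r(2.85)].
Sum = -35.17875.

-35.17875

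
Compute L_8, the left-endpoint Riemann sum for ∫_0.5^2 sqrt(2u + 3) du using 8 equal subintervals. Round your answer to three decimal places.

3.446

Δu = (2 − 0.5)/8 = 0.1875.
Left endpoints: 0.5, 0.6875, 0.875, 1.0625, 1.25, 1.4375, 1.625, 1.8125.
f(0.5) ≈ 2.000, f(0.6875) ≈ 2.092, f(0.875) ≈ 2.179, f(1.0625) ≈ 2.264, f(1.25) ≈ 2.345, f(1.4375) ≈ 2.424, f(1.625) ≈ 2.500, f(1.8125) ≈ 2.574.
Sum = Δu · [f(0.5) + f(0.6875) + f(0.875) + ...].
Sum ≈ 3.446.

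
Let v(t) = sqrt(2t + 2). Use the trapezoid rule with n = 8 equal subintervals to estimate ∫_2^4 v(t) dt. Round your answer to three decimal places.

5.641

Δt = (4 − 2)/8 = 0.25.
v(2) ≈ 2.449, v(2.25) ≈ 2.550, v(2.5) ≈ 2.646, v(2.75) ≈ 2.739, v(3) ≈ 2.828, v(3.25) ≈ 2.915, v(3.5) ≈ 3.000, v(3.75) ≈ 3.082, v(4) ≈ 3.162.
T_8 = (Δt/2)·[v(t_0) + 2v(t_1) + ... + 2v(t_{7}) + v(t_8)].
Sum ≈ 5.641.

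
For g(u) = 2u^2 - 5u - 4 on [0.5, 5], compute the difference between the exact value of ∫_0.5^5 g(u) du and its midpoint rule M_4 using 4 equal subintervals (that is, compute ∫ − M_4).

0.94921875

Exact integral: ∫_0.5^5 g(u) du = 3.375.
M_4 = 2.42578125.
Error = 3.375 − 2.42578125 = 0.94921875.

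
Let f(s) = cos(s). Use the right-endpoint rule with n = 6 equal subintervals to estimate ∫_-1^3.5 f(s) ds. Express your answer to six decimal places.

Δs = (3.5 − (-1))/6 = 0.75.
Right endpoints: -0.25, 0.5, 1.25, 2, 2.75, 3.5.
f(-0.25) ≈ 0.968912, f(0.5) ≈ 0.877583, f(1.25) ≈ 0.315322, f(2) ≈ -0.416147, f(2.75) ≈ -0.924302, f(3.5) ≈ -0.936457.
Sum = Δs · [f(-0.25) + f(0.5) + f(1.25) + ...].
Sum ≈ -0.086316.

-0.086316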